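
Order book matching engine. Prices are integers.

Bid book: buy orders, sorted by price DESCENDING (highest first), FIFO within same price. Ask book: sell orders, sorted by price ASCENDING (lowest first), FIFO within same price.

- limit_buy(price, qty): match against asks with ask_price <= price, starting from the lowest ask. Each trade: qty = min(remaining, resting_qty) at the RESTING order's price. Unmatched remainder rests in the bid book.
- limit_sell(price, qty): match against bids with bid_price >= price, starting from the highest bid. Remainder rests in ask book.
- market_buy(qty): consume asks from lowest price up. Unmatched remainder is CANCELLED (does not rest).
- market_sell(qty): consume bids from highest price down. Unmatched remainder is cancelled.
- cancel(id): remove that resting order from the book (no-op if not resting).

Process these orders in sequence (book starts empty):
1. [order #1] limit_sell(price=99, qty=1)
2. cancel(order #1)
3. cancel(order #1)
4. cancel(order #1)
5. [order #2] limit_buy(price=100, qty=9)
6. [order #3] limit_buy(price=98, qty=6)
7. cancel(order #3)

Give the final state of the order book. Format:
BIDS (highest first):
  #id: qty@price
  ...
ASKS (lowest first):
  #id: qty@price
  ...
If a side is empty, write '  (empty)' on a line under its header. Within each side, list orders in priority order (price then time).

Answer: BIDS (highest first):
  #2: 9@100
ASKS (lowest first):
  (empty)

Derivation:
After op 1 [order #1] limit_sell(price=99, qty=1): fills=none; bids=[-] asks=[#1:1@99]
After op 2 cancel(order #1): fills=none; bids=[-] asks=[-]
After op 3 cancel(order #1): fills=none; bids=[-] asks=[-]
After op 4 cancel(order #1): fills=none; bids=[-] asks=[-]
After op 5 [order #2] limit_buy(price=100, qty=9): fills=none; bids=[#2:9@100] asks=[-]
After op 6 [order #3] limit_buy(price=98, qty=6): fills=none; bids=[#2:9@100 #3:6@98] asks=[-]
After op 7 cancel(order #3): fills=none; bids=[#2:9@100] asks=[-]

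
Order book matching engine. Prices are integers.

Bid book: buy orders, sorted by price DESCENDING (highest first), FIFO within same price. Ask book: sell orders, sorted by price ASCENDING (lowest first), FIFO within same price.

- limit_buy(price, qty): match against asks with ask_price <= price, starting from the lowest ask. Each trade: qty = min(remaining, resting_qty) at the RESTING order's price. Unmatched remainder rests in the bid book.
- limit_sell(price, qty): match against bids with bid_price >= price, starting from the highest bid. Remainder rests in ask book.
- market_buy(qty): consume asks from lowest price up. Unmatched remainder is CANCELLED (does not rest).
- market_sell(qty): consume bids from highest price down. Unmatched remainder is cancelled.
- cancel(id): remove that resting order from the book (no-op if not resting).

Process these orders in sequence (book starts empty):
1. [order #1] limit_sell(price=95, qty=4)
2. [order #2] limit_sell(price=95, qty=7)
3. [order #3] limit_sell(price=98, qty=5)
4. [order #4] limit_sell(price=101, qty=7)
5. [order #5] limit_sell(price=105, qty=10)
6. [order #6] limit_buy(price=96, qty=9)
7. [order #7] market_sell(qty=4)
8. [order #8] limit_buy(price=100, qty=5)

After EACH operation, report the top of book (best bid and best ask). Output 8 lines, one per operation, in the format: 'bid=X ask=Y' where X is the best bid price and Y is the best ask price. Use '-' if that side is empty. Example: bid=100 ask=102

After op 1 [order #1] limit_sell(price=95, qty=4): fills=none; bids=[-] asks=[#1:4@95]
After op 2 [order #2] limit_sell(price=95, qty=7): fills=none; bids=[-] asks=[#1:4@95 #2:7@95]
After op 3 [order #3] limit_sell(price=98, qty=5): fills=none; bids=[-] asks=[#1:4@95 #2:7@95 #3:5@98]
After op 4 [order #4] limit_sell(price=101, qty=7): fills=none; bids=[-] asks=[#1:4@95 #2:7@95 #3:5@98 #4:7@101]
After op 5 [order #5] limit_sell(price=105, qty=10): fills=none; bids=[-] asks=[#1:4@95 #2:7@95 #3:5@98 #4:7@101 #5:10@105]
After op 6 [order #6] limit_buy(price=96, qty=9): fills=#6x#1:4@95 #6x#2:5@95; bids=[-] asks=[#2:2@95 #3:5@98 #4:7@101 #5:10@105]
After op 7 [order #7] market_sell(qty=4): fills=none; bids=[-] asks=[#2:2@95 #3:5@98 #4:7@101 #5:10@105]
After op 8 [order #8] limit_buy(price=100, qty=5): fills=#8x#2:2@95 #8x#3:3@98; bids=[-] asks=[#3:2@98 #4:7@101 #5:10@105]

Answer: bid=- ask=95
bid=- ask=95
bid=- ask=95
bid=- ask=95
bid=- ask=95
bid=- ask=95
bid=- ask=95
bid=- ask=98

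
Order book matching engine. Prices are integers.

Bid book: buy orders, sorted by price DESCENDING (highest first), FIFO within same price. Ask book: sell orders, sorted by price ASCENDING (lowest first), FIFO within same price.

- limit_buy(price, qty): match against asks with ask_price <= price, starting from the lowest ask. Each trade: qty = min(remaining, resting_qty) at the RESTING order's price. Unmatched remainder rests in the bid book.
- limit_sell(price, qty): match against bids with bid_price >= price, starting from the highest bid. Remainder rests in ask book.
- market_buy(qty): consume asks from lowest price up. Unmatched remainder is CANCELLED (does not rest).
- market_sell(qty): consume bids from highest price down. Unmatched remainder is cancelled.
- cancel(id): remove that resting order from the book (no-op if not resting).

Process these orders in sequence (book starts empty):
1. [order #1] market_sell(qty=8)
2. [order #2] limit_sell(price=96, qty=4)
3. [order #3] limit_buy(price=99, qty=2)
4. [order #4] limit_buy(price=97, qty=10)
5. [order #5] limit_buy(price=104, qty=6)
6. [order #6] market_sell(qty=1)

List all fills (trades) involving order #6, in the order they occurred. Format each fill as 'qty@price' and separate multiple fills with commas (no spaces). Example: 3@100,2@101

After op 1 [order #1] market_sell(qty=8): fills=none; bids=[-] asks=[-]
After op 2 [order #2] limit_sell(price=96, qty=4): fills=none; bids=[-] asks=[#2:4@96]
After op 3 [order #3] limit_buy(price=99, qty=2): fills=#3x#2:2@96; bids=[-] asks=[#2:2@96]
After op 4 [order #4] limit_buy(price=97, qty=10): fills=#4x#2:2@96; bids=[#4:8@97] asks=[-]
After op 5 [order #5] limit_buy(price=104, qty=6): fills=none; bids=[#5:6@104 #4:8@97] asks=[-]
After op 6 [order #6] market_sell(qty=1): fills=#5x#6:1@104; bids=[#5:5@104 #4:8@97] asks=[-]

Answer: 1@104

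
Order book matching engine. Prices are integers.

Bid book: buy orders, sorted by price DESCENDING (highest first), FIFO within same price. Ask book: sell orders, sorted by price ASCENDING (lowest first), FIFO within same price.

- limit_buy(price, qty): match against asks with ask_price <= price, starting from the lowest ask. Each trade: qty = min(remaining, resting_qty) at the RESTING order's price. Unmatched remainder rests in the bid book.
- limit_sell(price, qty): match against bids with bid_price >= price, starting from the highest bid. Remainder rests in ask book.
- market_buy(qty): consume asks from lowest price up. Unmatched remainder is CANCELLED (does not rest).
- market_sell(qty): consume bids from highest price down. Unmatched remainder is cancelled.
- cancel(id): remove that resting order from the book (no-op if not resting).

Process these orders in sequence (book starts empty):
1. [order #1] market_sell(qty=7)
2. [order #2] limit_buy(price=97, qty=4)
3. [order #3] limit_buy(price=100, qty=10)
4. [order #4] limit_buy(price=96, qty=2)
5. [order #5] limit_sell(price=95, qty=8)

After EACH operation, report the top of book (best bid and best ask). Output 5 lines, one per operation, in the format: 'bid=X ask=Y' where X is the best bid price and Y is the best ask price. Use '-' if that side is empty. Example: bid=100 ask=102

After op 1 [order #1] market_sell(qty=7): fills=none; bids=[-] asks=[-]
After op 2 [order #2] limit_buy(price=97, qty=4): fills=none; bids=[#2:4@97] asks=[-]
After op 3 [order #3] limit_buy(price=100, qty=10): fills=none; bids=[#3:10@100 #2:4@97] asks=[-]
After op 4 [order #4] limit_buy(price=96, qty=2): fills=none; bids=[#3:10@100 #2:4@97 #4:2@96] asks=[-]
After op 5 [order #5] limit_sell(price=95, qty=8): fills=#3x#5:8@100; bids=[#3:2@100 #2:4@97 #4:2@96] asks=[-]

Answer: bid=- ask=-
bid=97 ask=-
bid=100 ask=-
bid=100 ask=-
bid=100 ask=-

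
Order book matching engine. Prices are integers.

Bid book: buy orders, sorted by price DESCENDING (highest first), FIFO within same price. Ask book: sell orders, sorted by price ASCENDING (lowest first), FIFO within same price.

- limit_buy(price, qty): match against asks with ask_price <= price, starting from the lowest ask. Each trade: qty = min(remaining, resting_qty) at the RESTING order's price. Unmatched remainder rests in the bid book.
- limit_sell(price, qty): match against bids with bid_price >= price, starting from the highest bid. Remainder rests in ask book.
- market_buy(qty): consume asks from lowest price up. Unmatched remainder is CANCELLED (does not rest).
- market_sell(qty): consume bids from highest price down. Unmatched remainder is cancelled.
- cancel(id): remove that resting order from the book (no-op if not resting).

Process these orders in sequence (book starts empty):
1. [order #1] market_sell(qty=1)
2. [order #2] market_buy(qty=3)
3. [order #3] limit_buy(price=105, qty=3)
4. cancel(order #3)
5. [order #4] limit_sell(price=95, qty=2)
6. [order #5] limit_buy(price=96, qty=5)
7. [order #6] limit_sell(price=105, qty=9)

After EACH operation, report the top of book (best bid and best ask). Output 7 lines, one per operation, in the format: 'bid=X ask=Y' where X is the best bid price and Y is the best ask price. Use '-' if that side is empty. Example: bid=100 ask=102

After op 1 [order #1] market_sell(qty=1): fills=none; bids=[-] asks=[-]
After op 2 [order #2] market_buy(qty=3): fills=none; bids=[-] asks=[-]
After op 3 [order #3] limit_buy(price=105, qty=3): fills=none; bids=[#3:3@105] asks=[-]
After op 4 cancel(order #3): fills=none; bids=[-] asks=[-]
After op 5 [order #4] limit_sell(price=95, qty=2): fills=none; bids=[-] asks=[#4:2@95]
After op 6 [order #5] limit_buy(price=96, qty=5): fills=#5x#4:2@95; bids=[#5:3@96] asks=[-]
After op 7 [order #6] limit_sell(price=105, qty=9): fills=none; bids=[#5:3@96] asks=[#6:9@105]

Answer: bid=- ask=-
bid=- ask=-
bid=105 ask=-
bid=- ask=-
bid=- ask=95
bid=96 ask=-
bid=96 ask=105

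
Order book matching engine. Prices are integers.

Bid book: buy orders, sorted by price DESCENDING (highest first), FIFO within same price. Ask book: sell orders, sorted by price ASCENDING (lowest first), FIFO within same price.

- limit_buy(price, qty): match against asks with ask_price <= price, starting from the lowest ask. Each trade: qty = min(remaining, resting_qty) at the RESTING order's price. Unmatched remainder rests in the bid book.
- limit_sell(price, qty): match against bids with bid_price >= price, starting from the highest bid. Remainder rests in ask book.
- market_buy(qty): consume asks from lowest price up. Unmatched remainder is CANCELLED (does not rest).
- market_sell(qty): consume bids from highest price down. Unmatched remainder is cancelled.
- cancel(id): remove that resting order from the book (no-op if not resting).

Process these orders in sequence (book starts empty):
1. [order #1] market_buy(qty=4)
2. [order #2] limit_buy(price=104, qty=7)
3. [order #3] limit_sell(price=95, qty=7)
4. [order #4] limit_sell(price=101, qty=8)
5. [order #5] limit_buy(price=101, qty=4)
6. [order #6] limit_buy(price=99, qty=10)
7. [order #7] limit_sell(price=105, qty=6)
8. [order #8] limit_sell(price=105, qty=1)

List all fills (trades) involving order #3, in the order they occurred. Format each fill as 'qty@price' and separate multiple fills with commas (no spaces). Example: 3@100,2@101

Answer: 7@104

Derivation:
After op 1 [order #1] market_buy(qty=4): fills=none; bids=[-] asks=[-]
After op 2 [order #2] limit_buy(price=104, qty=7): fills=none; bids=[#2:7@104] asks=[-]
After op 3 [order #3] limit_sell(price=95, qty=7): fills=#2x#3:7@104; bids=[-] asks=[-]
After op 4 [order #4] limit_sell(price=101, qty=8): fills=none; bids=[-] asks=[#4:8@101]
After op 5 [order #5] limit_buy(price=101, qty=4): fills=#5x#4:4@101; bids=[-] asks=[#4:4@101]
After op 6 [order #6] limit_buy(price=99, qty=10): fills=none; bids=[#6:10@99] asks=[#4:4@101]
After op 7 [order #7] limit_sell(price=105, qty=6): fills=none; bids=[#6:10@99] asks=[#4:4@101 #7:6@105]
After op 8 [order #8] limit_sell(price=105, qty=1): fills=none; bids=[#6:10@99] asks=[#4:4@101 #7:6@105 #8:1@105]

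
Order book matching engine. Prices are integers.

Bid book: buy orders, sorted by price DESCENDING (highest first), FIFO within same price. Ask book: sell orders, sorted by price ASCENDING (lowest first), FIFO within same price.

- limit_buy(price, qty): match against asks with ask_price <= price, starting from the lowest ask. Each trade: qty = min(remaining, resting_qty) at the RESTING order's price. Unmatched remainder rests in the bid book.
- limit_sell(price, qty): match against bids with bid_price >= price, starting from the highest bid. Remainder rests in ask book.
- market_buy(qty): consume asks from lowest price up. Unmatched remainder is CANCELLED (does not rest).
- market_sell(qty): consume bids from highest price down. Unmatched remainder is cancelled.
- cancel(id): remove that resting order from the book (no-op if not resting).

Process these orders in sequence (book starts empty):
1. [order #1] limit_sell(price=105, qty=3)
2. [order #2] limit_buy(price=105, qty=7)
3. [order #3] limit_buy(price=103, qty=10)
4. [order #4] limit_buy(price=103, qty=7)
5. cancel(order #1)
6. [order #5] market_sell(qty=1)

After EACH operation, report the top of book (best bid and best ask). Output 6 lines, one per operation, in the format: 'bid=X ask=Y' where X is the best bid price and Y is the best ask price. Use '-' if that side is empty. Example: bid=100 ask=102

After op 1 [order #1] limit_sell(price=105, qty=3): fills=none; bids=[-] asks=[#1:3@105]
After op 2 [order #2] limit_buy(price=105, qty=7): fills=#2x#1:3@105; bids=[#2:4@105] asks=[-]
After op 3 [order #3] limit_buy(price=103, qty=10): fills=none; bids=[#2:4@105 #3:10@103] asks=[-]
After op 4 [order #4] limit_buy(price=103, qty=7): fills=none; bids=[#2:4@105 #3:10@103 #4:7@103] asks=[-]
After op 5 cancel(order #1): fills=none; bids=[#2:4@105 #3:10@103 #4:7@103] asks=[-]
After op 6 [order #5] market_sell(qty=1): fills=#2x#5:1@105; bids=[#2:3@105 #3:10@103 #4:7@103] asks=[-]

Answer: bid=- ask=105
bid=105 ask=-
bid=105 ask=-
bid=105 ask=-
bid=105 ask=-
bid=105 ask=-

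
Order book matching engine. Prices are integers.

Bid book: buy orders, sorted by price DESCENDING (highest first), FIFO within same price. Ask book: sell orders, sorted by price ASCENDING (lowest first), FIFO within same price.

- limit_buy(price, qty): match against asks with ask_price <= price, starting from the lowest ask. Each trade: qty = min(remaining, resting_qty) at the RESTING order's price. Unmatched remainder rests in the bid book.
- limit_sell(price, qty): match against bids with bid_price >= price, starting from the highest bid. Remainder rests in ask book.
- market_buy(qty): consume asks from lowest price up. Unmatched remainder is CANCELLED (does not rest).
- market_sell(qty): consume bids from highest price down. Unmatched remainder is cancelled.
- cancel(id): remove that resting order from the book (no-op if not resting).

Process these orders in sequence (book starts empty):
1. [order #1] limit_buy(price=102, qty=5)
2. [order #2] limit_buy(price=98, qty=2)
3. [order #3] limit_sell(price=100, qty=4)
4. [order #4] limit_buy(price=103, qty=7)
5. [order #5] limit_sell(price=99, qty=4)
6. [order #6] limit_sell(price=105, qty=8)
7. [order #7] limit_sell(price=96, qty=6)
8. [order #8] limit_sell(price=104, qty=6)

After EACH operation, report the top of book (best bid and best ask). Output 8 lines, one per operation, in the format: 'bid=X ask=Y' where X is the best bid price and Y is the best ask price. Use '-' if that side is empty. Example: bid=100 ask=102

After op 1 [order #1] limit_buy(price=102, qty=5): fills=none; bids=[#1:5@102] asks=[-]
After op 2 [order #2] limit_buy(price=98, qty=2): fills=none; bids=[#1:5@102 #2:2@98] asks=[-]
After op 3 [order #3] limit_sell(price=100, qty=4): fills=#1x#3:4@102; bids=[#1:1@102 #2:2@98] asks=[-]
After op 4 [order #4] limit_buy(price=103, qty=7): fills=none; bids=[#4:7@103 #1:1@102 #2:2@98] asks=[-]
After op 5 [order #5] limit_sell(price=99, qty=4): fills=#4x#5:4@103; bids=[#4:3@103 #1:1@102 #2:2@98] asks=[-]
After op 6 [order #6] limit_sell(price=105, qty=8): fills=none; bids=[#4:3@103 #1:1@102 #2:2@98] asks=[#6:8@105]
After op 7 [order #7] limit_sell(price=96, qty=6): fills=#4x#7:3@103 #1x#7:1@102 #2x#7:2@98; bids=[-] asks=[#6:8@105]
After op 8 [order #8] limit_sell(price=104, qty=6): fills=none; bids=[-] asks=[#8:6@104 #6:8@105]

Answer: bid=102 ask=-
bid=102 ask=-
bid=102 ask=-
bid=103 ask=-
bid=103 ask=-
bid=103 ask=105
bid=- ask=105
bid=- ask=104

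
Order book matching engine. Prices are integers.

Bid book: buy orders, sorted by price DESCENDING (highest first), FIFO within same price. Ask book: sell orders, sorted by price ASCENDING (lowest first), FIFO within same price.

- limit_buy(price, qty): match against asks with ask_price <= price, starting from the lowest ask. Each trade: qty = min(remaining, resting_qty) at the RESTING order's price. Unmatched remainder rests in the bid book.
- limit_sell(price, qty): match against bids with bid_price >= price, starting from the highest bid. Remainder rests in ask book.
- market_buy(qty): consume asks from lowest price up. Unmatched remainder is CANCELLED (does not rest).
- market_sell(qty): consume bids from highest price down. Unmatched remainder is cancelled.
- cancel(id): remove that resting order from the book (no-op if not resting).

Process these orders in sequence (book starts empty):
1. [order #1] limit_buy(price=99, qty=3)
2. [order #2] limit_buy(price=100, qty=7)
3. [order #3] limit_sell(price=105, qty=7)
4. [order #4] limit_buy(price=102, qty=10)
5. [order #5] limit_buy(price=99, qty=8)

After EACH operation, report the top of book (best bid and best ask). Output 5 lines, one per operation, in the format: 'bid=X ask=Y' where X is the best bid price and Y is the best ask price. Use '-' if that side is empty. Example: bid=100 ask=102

Answer: bid=99 ask=-
bid=100 ask=-
bid=100 ask=105
bid=102 ask=105
bid=102 ask=105

Derivation:
After op 1 [order #1] limit_buy(price=99, qty=3): fills=none; bids=[#1:3@99] asks=[-]
After op 2 [order #2] limit_buy(price=100, qty=7): fills=none; bids=[#2:7@100 #1:3@99] asks=[-]
After op 3 [order #3] limit_sell(price=105, qty=7): fills=none; bids=[#2:7@100 #1:3@99] asks=[#3:7@105]
After op 4 [order #4] limit_buy(price=102, qty=10): fills=none; bids=[#4:10@102 #2:7@100 #1:3@99] asks=[#3:7@105]
After op 5 [order #5] limit_buy(price=99, qty=8): fills=none; bids=[#4:10@102 #2:7@100 #1:3@99 #5:8@99] asks=[#3:7@105]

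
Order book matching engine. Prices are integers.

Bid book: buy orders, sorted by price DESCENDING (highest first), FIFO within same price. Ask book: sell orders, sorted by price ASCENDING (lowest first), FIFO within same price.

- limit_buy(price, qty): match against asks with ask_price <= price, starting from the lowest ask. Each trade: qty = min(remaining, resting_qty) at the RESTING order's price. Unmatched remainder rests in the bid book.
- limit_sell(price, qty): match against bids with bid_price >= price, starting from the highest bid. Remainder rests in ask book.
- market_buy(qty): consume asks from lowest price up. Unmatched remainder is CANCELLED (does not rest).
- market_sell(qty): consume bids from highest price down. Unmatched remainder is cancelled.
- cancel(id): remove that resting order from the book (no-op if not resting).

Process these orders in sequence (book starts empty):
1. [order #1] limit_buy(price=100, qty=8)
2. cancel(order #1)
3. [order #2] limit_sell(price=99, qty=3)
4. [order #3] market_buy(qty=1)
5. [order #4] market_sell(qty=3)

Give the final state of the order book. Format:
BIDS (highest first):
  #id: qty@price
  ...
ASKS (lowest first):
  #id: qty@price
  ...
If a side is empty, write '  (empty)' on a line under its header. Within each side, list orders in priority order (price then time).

After op 1 [order #1] limit_buy(price=100, qty=8): fills=none; bids=[#1:8@100] asks=[-]
After op 2 cancel(order #1): fills=none; bids=[-] asks=[-]
After op 3 [order #2] limit_sell(price=99, qty=3): fills=none; bids=[-] asks=[#2:3@99]
After op 4 [order #3] market_buy(qty=1): fills=#3x#2:1@99; bids=[-] asks=[#2:2@99]
After op 5 [order #4] market_sell(qty=3): fills=none; bids=[-] asks=[#2:2@99]

Answer: BIDS (highest first):
  (empty)
ASKS (lowest first):
  #2: 2@99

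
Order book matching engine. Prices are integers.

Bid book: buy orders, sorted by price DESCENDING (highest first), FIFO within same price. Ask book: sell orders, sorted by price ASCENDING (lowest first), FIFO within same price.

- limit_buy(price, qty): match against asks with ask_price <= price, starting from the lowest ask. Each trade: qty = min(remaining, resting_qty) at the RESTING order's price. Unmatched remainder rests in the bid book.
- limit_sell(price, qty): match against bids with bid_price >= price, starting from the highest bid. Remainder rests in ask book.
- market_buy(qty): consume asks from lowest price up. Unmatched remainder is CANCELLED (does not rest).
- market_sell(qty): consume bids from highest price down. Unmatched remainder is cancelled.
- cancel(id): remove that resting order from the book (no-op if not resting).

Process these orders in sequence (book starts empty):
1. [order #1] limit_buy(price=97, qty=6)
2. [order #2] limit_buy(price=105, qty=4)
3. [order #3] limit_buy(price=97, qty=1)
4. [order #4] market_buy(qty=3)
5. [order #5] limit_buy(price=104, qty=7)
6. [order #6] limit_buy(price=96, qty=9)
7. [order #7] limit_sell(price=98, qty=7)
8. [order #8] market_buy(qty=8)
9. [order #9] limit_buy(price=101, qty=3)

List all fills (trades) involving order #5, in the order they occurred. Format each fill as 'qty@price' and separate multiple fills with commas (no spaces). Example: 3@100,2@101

Answer: 3@104

Derivation:
After op 1 [order #1] limit_buy(price=97, qty=6): fills=none; bids=[#1:6@97] asks=[-]
After op 2 [order #2] limit_buy(price=105, qty=4): fills=none; bids=[#2:4@105 #1:6@97] asks=[-]
After op 3 [order #3] limit_buy(price=97, qty=1): fills=none; bids=[#2:4@105 #1:6@97 #3:1@97] asks=[-]
After op 4 [order #4] market_buy(qty=3): fills=none; bids=[#2:4@105 #1:6@97 #3:1@97] asks=[-]
After op 5 [order #5] limit_buy(price=104, qty=7): fills=none; bids=[#2:4@105 #5:7@104 #1:6@97 #3:1@97] asks=[-]
After op 6 [order #6] limit_buy(price=96, qty=9): fills=none; bids=[#2:4@105 #5:7@104 #1:6@97 #3:1@97 #6:9@96] asks=[-]
After op 7 [order #7] limit_sell(price=98, qty=7): fills=#2x#7:4@105 #5x#7:3@104; bids=[#5:4@104 #1:6@97 #3:1@97 #6:9@96] asks=[-]
After op 8 [order #8] market_buy(qty=8): fills=none; bids=[#5:4@104 #1:6@97 #3:1@97 #6:9@96] asks=[-]
After op 9 [order #9] limit_buy(price=101, qty=3): fills=none; bids=[#5:4@104 #9:3@101 #1:6@97 #3:1@97 #6:9@96] asks=[-]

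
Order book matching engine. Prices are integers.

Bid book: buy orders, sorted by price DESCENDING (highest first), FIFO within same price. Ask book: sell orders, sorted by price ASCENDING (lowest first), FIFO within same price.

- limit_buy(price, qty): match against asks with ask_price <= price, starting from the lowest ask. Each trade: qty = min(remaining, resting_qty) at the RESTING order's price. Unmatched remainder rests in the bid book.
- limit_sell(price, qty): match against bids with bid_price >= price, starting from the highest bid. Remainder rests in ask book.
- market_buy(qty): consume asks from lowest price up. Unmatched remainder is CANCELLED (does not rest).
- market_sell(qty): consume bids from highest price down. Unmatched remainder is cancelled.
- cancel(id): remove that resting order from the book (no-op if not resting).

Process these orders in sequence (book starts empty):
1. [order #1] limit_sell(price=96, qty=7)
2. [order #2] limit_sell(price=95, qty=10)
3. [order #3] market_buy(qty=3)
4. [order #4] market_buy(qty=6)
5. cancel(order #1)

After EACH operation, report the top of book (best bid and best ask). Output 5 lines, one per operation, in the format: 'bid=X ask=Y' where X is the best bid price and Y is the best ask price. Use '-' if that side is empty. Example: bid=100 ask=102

After op 1 [order #1] limit_sell(price=96, qty=7): fills=none; bids=[-] asks=[#1:7@96]
After op 2 [order #2] limit_sell(price=95, qty=10): fills=none; bids=[-] asks=[#2:10@95 #1:7@96]
After op 3 [order #3] market_buy(qty=3): fills=#3x#2:3@95; bids=[-] asks=[#2:7@95 #1:7@96]
After op 4 [order #4] market_buy(qty=6): fills=#4x#2:6@95; bids=[-] asks=[#2:1@95 #1:7@96]
After op 5 cancel(order #1): fills=none; bids=[-] asks=[#2:1@95]

Answer: bid=- ask=96
bid=- ask=95
bid=- ask=95
bid=- ask=95
bid=- ask=95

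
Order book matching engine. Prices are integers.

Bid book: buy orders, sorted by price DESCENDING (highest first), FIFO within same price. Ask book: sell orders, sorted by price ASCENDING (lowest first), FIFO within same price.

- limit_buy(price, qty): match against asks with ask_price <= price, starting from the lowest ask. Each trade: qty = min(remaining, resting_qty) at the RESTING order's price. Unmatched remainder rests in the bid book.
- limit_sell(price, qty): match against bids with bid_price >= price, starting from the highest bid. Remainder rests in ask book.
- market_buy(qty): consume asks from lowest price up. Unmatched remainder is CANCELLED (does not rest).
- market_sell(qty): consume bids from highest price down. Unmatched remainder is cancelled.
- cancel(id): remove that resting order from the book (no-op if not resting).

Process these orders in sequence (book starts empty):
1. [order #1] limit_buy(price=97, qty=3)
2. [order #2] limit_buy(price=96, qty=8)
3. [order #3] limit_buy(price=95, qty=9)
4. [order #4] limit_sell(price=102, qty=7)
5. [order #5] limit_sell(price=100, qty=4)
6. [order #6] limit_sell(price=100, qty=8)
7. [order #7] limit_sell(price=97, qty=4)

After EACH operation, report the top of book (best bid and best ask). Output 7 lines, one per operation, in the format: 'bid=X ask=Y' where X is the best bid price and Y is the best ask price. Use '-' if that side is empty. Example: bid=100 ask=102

Answer: bid=97 ask=-
bid=97 ask=-
bid=97 ask=-
bid=97 ask=102
bid=97 ask=100
bid=97 ask=100
bid=96 ask=97

Derivation:
After op 1 [order #1] limit_buy(price=97, qty=3): fills=none; bids=[#1:3@97] asks=[-]
After op 2 [order #2] limit_buy(price=96, qty=8): fills=none; bids=[#1:3@97 #2:8@96] asks=[-]
After op 3 [order #3] limit_buy(price=95, qty=9): fills=none; bids=[#1:3@97 #2:8@96 #3:9@95] asks=[-]
After op 4 [order #4] limit_sell(price=102, qty=7): fills=none; bids=[#1:3@97 #2:8@96 #3:9@95] asks=[#4:7@102]
After op 5 [order #5] limit_sell(price=100, qty=4): fills=none; bids=[#1:3@97 #2:8@96 #3:9@95] asks=[#5:4@100 #4:7@102]
After op 6 [order #6] limit_sell(price=100, qty=8): fills=none; bids=[#1:3@97 #2:8@96 #3:9@95] asks=[#5:4@100 #6:8@100 #4:7@102]
After op 7 [order #7] limit_sell(price=97, qty=4): fills=#1x#7:3@97; bids=[#2:8@96 #3:9@95] asks=[#7:1@97 #5:4@100 #6:8@100 #4:7@102]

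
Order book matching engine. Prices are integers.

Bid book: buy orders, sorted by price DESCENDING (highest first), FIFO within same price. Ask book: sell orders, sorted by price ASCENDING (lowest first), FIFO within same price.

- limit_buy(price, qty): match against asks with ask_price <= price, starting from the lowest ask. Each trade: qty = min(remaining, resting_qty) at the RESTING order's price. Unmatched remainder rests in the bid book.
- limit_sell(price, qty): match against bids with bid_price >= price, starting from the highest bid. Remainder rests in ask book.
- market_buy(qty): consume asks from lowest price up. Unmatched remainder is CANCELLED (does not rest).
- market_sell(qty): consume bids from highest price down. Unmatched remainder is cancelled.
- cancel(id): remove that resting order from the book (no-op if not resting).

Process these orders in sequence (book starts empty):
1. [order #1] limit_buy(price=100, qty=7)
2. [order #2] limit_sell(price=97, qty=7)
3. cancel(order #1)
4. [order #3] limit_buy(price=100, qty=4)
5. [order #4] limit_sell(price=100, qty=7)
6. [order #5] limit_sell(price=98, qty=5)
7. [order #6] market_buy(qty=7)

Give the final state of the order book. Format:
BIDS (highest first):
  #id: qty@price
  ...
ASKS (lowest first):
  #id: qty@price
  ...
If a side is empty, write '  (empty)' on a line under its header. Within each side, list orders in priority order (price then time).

After op 1 [order #1] limit_buy(price=100, qty=7): fills=none; bids=[#1:7@100] asks=[-]
After op 2 [order #2] limit_sell(price=97, qty=7): fills=#1x#2:7@100; bids=[-] asks=[-]
After op 3 cancel(order #1): fills=none; bids=[-] asks=[-]
After op 4 [order #3] limit_buy(price=100, qty=4): fills=none; bids=[#3:4@100] asks=[-]
After op 5 [order #4] limit_sell(price=100, qty=7): fills=#3x#4:4@100; bids=[-] asks=[#4:3@100]
After op 6 [order #5] limit_sell(price=98, qty=5): fills=none; bids=[-] asks=[#5:5@98 #4:3@100]
After op 7 [order #6] market_buy(qty=7): fills=#6x#5:5@98 #6x#4:2@100; bids=[-] asks=[#4:1@100]

Answer: BIDS (highest first):
  (empty)
ASKS (lowest first):
  #4: 1@100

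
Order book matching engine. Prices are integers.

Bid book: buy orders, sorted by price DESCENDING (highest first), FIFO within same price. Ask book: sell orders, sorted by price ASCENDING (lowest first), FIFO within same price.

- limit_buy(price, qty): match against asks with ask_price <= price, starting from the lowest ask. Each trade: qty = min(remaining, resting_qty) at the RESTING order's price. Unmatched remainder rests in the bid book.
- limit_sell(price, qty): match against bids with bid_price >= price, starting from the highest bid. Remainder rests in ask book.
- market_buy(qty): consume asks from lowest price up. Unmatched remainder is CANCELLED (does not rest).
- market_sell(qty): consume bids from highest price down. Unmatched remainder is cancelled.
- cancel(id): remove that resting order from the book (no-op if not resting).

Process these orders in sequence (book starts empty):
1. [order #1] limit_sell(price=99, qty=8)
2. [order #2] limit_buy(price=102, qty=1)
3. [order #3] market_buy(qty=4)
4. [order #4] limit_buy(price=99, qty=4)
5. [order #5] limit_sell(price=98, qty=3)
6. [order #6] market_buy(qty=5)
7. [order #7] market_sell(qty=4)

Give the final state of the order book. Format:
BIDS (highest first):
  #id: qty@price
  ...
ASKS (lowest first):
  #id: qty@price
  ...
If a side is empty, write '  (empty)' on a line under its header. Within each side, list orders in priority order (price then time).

Answer: BIDS (highest first):
  (empty)
ASKS (lowest first):
  (empty)

Derivation:
After op 1 [order #1] limit_sell(price=99, qty=8): fills=none; bids=[-] asks=[#1:8@99]
After op 2 [order #2] limit_buy(price=102, qty=1): fills=#2x#1:1@99; bids=[-] asks=[#1:7@99]
After op 3 [order #3] market_buy(qty=4): fills=#3x#1:4@99; bids=[-] asks=[#1:3@99]
After op 4 [order #4] limit_buy(price=99, qty=4): fills=#4x#1:3@99; bids=[#4:1@99] asks=[-]
After op 5 [order #5] limit_sell(price=98, qty=3): fills=#4x#5:1@99; bids=[-] asks=[#5:2@98]
After op 6 [order #6] market_buy(qty=5): fills=#6x#5:2@98; bids=[-] asks=[-]
After op 7 [order #7] market_sell(qty=4): fills=none; bids=[-] asks=[-]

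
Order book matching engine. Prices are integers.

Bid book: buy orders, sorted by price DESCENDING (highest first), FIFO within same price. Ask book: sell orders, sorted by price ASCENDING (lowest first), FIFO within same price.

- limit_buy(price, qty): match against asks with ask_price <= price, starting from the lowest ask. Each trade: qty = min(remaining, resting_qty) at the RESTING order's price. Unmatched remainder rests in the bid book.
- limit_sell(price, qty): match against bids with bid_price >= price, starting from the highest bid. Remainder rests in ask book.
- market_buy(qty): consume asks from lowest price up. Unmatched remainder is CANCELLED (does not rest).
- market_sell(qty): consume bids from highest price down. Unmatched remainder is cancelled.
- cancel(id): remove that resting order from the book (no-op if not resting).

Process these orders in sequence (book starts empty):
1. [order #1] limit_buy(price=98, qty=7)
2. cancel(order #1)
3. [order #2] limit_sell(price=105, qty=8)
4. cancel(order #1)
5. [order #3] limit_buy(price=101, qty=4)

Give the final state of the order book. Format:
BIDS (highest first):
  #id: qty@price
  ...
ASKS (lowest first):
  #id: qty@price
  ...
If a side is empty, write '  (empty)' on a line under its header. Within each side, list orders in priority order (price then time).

Answer: BIDS (highest first):
  #3: 4@101
ASKS (lowest first):
  #2: 8@105

Derivation:
After op 1 [order #1] limit_buy(price=98, qty=7): fills=none; bids=[#1:7@98] asks=[-]
After op 2 cancel(order #1): fills=none; bids=[-] asks=[-]
After op 3 [order #2] limit_sell(price=105, qty=8): fills=none; bids=[-] asks=[#2:8@105]
After op 4 cancel(order #1): fills=none; bids=[-] asks=[#2:8@105]
After op 5 [order #3] limit_buy(price=101, qty=4): fills=none; bids=[#3:4@101] asks=[#2:8@105]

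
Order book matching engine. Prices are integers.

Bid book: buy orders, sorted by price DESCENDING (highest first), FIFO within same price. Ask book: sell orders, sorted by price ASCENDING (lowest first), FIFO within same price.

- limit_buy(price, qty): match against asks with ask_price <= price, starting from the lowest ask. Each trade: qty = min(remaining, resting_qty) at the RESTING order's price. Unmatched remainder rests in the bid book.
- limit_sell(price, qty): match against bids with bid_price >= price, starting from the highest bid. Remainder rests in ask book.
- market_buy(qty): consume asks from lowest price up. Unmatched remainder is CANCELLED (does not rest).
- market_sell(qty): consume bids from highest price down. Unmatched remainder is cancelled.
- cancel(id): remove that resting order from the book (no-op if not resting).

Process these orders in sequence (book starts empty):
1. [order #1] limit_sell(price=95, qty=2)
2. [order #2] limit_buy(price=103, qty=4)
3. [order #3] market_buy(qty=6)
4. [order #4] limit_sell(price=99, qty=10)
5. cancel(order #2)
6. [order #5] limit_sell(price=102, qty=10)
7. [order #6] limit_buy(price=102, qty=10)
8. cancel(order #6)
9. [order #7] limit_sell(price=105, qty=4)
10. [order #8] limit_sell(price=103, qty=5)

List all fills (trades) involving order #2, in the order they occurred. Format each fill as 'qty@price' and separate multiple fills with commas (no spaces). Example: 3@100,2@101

Answer: 2@95,2@103

Derivation:
After op 1 [order #1] limit_sell(price=95, qty=2): fills=none; bids=[-] asks=[#1:2@95]
After op 2 [order #2] limit_buy(price=103, qty=4): fills=#2x#1:2@95; bids=[#2:2@103] asks=[-]
After op 3 [order #3] market_buy(qty=6): fills=none; bids=[#2:2@103] asks=[-]
After op 4 [order #4] limit_sell(price=99, qty=10): fills=#2x#4:2@103; bids=[-] asks=[#4:8@99]
After op 5 cancel(order #2): fills=none; bids=[-] asks=[#4:8@99]
After op 6 [order #5] limit_sell(price=102, qty=10): fills=none; bids=[-] asks=[#4:8@99 #5:10@102]
After op 7 [order #6] limit_buy(price=102, qty=10): fills=#6x#4:8@99 #6x#5:2@102; bids=[-] asks=[#5:8@102]
After op 8 cancel(order #6): fills=none; bids=[-] asks=[#5:8@102]
After op 9 [order #7] limit_sell(price=105, qty=4): fills=none; bids=[-] asks=[#5:8@102 #7:4@105]
After op 10 [order #8] limit_sell(price=103, qty=5): fills=none; bids=[-] asks=[#5:8@102 #8:5@103 #7:4@105]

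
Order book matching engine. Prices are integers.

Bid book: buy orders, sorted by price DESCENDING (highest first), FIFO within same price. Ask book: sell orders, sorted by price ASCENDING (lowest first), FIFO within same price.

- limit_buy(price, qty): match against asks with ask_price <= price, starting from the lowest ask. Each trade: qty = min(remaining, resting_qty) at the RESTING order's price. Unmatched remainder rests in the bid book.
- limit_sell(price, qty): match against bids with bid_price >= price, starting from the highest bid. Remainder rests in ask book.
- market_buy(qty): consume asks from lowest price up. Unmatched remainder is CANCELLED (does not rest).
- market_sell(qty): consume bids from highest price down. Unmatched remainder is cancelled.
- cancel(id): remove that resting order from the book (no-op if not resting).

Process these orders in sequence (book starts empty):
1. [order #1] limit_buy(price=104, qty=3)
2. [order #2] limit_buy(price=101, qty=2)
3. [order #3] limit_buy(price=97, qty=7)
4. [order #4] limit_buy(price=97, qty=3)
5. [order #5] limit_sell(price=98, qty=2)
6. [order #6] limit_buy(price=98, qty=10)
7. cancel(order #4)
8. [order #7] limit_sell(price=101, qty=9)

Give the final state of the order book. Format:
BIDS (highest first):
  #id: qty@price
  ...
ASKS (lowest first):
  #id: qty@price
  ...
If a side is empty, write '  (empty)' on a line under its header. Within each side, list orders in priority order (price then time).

Answer: BIDS (highest first):
  #6: 10@98
  #3: 7@97
ASKS (lowest first):
  #7: 6@101

Derivation:
After op 1 [order #1] limit_buy(price=104, qty=3): fills=none; bids=[#1:3@104] asks=[-]
After op 2 [order #2] limit_buy(price=101, qty=2): fills=none; bids=[#1:3@104 #2:2@101] asks=[-]
After op 3 [order #3] limit_buy(price=97, qty=7): fills=none; bids=[#1:3@104 #2:2@101 #3:7@97] asks=[-]
After op 4 [order #4] limit_buy(price=97, qty=3): fills=none; bids=[#1:3@104 #2:2@101 #3:7@97 #4:3@97] asks=[-]
After op 5 [order #5] limit_sell(price=98, qty=2): fills=#1x#5:2@104; bids=[#1:1@104 #2:2@101 #3:7@97 #4:3@97] asks=[-]
After op 6 [order #6] limit_buy(price=98, qty=10): fills=none; bids=[#1:1@104 #2:2@101 #6:10@98 #3:7@97 #4:3@97] asks=[-]
After op 7 cancel(order #4): fills=none; bids=[#1:1@104 #2:2@101 #6:10@98 #3:7@97] asks=[-]
After op 8 [order #7] limit_sell(price=101, qty=9): fills=#1x#7:1@104 #2x#7:2@101; bids=[#6:10@98 #3:7@97] asks=[#7:6@101]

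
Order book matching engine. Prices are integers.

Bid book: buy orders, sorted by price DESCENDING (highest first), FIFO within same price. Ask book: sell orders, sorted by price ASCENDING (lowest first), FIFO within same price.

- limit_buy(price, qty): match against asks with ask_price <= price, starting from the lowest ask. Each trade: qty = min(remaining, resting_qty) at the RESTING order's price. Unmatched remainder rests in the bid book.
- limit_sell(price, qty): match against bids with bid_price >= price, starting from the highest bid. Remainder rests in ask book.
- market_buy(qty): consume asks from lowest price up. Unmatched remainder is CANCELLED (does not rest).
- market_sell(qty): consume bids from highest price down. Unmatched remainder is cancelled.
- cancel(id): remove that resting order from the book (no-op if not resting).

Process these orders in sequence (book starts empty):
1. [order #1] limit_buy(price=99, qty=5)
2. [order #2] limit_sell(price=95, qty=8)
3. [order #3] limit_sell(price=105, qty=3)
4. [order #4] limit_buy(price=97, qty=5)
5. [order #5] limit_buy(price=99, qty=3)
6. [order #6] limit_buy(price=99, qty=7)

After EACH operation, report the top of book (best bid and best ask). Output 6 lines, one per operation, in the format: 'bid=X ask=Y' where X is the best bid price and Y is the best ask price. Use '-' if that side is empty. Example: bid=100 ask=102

After op 1 [order #1] limit_buy(price=99, qty=5): fills=none; bids=[#1:5@99] asks=[-]
After op 2 [order #2] limit_sell(price=95, qty=8): fills=#1x#2:5@99; bids=[-] asks=[#2:3@95]
After op 3 [order #3] limit_sell(price=105, qty=3): fills=none; bids=[-] asks=[#2:3@95 #3:3@105]
After op 4 [order #4] limit_buy(price=97, qty=5): fills=#4x#2:3@95; bids=[#4:2@97] asks=[#3:3@105]
After op 5 [order #5] limit_buy(price=99, qty=3): fills=none; bids=[#5:3@99 #4:2@97] asks=[#3:3@105]
After op 6 [order #6] limit_buy(price=99, qty=7): fills=none; bids=[#5:3@99 #6:7@99 #4:2@97] asks=[#3:3@105]

Answer: bid=99 ask=-
bid=- ask=95
bid=- ask=95
bid=97 ask=105
bid=99 ask=105
bid=99 ask=105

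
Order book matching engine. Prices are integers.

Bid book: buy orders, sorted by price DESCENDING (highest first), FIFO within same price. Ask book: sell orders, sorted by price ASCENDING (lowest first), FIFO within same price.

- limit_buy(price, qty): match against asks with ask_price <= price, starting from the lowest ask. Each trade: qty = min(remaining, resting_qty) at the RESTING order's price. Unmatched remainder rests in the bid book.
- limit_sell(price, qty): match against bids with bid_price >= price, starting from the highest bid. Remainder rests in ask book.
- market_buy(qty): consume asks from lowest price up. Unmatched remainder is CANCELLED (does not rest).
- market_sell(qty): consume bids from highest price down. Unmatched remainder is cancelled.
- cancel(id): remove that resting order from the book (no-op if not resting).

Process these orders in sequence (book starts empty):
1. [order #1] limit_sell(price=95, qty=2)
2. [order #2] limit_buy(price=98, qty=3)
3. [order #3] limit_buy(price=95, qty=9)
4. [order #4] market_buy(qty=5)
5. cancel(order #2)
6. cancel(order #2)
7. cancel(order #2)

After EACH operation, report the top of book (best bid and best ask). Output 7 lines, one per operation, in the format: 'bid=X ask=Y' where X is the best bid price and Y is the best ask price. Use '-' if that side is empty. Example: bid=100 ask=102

Answer: bid=- ask=95
bid=98 ask=-
bid=98 ask=-
bid=98 ask=-
bid=95 ask=-
bid=95 ask=-
bid=95 ask=-

Derivation:
After op 1 [order #1] limit_sell(price=95, qty=2): fills=none; bids=[-] asks=[#1:2@95]
After op 2 [order #2] limit_buy(price=98, qty=3): fills=#2x#1:2@95; bids=[#2:1@98] asks=[-]
After op 3 [order #3] limit_buy(price=95, qty=9): fills=none; bids=[#2:1@98 #3:9@95] asks=[-]
After op 4 [order #4] market_buy(qty=5): fills=none; bids=[#2:1@98 #3:9@95] asks=[-]
After op 5 cancel(order #2): fills=none; bids=[#3:9@95] asks=[-]
After op 6 cancel(order #2): fills=none; bids=[#3:9@95] asks=[-]
After op 7 cancel(order #2): fills=none; bids=[#3:9@95] asks=[-]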